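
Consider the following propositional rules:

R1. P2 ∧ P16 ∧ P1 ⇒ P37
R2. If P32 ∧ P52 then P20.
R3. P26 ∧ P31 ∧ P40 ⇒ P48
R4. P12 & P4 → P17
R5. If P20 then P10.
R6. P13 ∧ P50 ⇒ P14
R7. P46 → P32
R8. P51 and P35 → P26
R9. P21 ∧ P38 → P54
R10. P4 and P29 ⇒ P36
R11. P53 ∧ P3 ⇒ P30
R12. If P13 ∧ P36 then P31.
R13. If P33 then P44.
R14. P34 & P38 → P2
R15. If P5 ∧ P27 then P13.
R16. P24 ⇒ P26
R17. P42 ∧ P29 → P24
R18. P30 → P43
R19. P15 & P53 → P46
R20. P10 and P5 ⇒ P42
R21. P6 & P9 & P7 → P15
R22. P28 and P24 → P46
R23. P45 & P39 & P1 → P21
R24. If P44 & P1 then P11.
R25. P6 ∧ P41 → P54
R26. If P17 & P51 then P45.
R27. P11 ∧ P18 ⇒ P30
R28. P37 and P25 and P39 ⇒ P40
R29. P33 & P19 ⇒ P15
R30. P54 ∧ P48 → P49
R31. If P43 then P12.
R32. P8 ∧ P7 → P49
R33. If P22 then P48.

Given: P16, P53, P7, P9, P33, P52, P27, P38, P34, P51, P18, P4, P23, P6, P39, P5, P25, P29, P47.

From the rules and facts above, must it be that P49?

Forward chaining from the given facts derives: P36, P44, P2, P13, P15, P31, P46, P32, P20, P10, P42, P24, P26.
Rules concluding P49: R30 needs P54; R32 needs P8 — none of these are established.

No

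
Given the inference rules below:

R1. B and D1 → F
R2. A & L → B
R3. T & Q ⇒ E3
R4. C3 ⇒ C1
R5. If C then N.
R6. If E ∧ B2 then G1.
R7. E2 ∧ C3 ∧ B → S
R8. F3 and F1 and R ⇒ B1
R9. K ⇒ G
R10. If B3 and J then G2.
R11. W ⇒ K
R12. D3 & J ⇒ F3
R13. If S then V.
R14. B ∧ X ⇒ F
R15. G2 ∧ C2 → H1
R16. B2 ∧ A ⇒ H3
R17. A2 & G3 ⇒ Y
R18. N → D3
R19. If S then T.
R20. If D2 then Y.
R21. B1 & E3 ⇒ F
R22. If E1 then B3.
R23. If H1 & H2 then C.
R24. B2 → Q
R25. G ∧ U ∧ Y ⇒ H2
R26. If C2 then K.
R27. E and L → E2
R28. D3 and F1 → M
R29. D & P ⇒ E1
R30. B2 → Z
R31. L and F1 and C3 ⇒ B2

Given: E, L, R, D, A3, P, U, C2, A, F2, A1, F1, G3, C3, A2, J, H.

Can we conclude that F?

Yes

B  (by R2: A, L)
Y  (by R17: A2, G3)
K  (by R26: C2)
E2  (by R27: E, L)
E1  (by R29: D, P)
B2  (by R31: L, F1, C3)
S  (by R7: E2, C3, B)
G  (by R9: K)
T  (by R19: S)
B3  (by R22: E1)
Q  (by R24: B2)
H2  (by R25: G, U, Y)
E3  (by R3: T, Q)
G2  (by R10: B3, J)
H1  (by R15: G2, C2)
C  (by R23: H1, H2)
N  (by R5: C)
D3  (by R18: N)
F3  (by R12: D3, J)
B1  (by R8: F3, F1, R)
F  (by R21: B1, E3)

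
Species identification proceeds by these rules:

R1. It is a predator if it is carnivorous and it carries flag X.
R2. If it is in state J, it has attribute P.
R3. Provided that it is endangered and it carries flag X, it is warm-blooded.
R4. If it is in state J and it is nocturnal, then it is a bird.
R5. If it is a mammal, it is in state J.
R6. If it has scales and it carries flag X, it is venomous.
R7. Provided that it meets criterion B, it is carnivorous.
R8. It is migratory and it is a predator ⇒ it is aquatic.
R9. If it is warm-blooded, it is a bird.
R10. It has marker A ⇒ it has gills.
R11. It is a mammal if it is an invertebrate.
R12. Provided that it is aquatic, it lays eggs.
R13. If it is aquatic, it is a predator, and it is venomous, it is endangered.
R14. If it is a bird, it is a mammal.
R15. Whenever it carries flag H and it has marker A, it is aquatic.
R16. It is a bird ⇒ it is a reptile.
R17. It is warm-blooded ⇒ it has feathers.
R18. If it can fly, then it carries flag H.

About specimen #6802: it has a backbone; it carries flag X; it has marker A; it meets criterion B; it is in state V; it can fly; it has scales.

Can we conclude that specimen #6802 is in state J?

By R6 (it has scales, it carries flag X): it is venomous.
By R7 (it meets criterion B): it is carnivorous.
By R18 (it can fly): it carries flag H.
By R1 (it is carnivorous, it carries flag X): it is a predator.
By R15 (it carries flag H, it has marker A): it is aquatic.
By R13 (it is aquatic, it is a predator, it is venomous): it is endangered.
By R3 (it is endangered, it carries flag X): it is warm-blooded.
By R9 (it is warm-blooded): it is a bird.
By R14 (it is a bird): it is a mammal.
By R5 (it is a mammal): it is in state J.

Yes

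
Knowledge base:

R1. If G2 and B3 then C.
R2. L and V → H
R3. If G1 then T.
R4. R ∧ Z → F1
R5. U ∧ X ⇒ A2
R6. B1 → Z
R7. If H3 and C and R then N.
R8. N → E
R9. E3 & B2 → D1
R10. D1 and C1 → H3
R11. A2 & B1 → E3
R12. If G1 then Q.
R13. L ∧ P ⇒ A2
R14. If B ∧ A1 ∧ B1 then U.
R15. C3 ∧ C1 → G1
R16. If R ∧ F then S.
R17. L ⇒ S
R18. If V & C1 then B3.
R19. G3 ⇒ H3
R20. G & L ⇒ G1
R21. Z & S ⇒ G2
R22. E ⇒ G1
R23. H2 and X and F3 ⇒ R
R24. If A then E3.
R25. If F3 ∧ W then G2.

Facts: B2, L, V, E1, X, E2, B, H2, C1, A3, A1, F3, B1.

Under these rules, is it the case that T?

Yes

Z  (by R6: B1)
U  (by R14: B, A1, B1)
S  (by R17: L)
B3  (by R18: V, C1)
G2  (by R21: Z, S)
R  (by R23: H2, X, F3)
C  (by R1: G2, B3)
A2  (by R5: U, X)
E3  (by R11: A2, B1)
D1  (by R9: E3, B2)
H3  (by R10: D1, C1)
N  (by R7: H3, C, R)
E  (by R8: N)
G1  (by R22: E)
T  (by R3: G1)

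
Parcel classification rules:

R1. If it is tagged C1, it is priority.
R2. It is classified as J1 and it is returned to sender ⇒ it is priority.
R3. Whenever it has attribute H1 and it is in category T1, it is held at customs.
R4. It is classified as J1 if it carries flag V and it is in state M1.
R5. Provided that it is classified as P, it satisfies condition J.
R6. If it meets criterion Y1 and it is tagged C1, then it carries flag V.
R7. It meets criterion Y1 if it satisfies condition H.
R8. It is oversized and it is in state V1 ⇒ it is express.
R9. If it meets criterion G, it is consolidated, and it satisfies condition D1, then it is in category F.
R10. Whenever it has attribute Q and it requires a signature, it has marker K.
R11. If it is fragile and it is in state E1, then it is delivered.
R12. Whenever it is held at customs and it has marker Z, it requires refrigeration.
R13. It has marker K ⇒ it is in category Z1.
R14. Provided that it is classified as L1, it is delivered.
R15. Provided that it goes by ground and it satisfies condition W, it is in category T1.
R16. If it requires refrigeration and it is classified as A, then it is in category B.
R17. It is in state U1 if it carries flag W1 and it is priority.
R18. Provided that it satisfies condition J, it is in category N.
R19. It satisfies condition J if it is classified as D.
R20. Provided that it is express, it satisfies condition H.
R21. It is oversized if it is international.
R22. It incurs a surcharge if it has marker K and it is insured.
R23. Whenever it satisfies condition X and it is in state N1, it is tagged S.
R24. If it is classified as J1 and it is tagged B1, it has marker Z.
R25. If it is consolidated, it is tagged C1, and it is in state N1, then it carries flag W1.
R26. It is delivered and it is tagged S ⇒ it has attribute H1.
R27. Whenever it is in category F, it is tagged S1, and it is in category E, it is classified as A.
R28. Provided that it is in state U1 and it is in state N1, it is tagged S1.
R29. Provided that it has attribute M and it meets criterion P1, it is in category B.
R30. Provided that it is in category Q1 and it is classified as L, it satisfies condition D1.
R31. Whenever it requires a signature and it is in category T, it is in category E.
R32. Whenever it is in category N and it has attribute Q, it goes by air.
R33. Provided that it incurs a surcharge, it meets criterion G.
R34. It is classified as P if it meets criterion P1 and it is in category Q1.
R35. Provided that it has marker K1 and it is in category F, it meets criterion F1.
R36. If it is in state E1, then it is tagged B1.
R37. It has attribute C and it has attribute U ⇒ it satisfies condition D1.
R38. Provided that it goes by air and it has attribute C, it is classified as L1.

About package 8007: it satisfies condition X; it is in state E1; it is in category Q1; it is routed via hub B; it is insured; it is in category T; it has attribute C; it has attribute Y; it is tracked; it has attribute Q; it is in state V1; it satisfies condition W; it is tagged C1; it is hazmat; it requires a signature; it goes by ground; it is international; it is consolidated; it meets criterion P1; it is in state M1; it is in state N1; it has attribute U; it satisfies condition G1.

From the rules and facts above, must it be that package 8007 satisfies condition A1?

No

Forward chaining from the given facts derives: is priority, has marker K, is in category Z1, is in category T1, is oversized, incurs a surcharge, is tagged S, carries flag W1, is in category E, meets criterion G, is classified as P, is tagged B1, satisfies condition D1, satisfies condition J, is express, is in category F, is in state U1, is in category N, satisfies condition H, is tagged S1, goes by air, is classified as L1, meets criterion Y1, is delivered, has attribute H1, is classified as A, is held at customs, carries flag V, is classified as J1, has marker Z, requires refrigeration, is in category B.
No rule has "it satisfies condition A1" as its conclusion, and it is not among the given facts.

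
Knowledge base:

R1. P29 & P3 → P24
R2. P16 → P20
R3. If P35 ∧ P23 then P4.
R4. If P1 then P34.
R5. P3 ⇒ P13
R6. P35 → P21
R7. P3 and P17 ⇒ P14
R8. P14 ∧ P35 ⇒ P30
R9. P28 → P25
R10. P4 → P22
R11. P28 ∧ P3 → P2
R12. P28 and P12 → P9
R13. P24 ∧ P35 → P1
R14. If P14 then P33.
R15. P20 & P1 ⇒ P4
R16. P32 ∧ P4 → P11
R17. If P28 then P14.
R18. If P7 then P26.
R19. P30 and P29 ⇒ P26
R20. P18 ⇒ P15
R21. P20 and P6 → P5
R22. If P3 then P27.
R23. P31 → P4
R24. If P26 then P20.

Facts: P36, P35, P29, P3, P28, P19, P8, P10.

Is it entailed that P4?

P24  (by R1: P29, P3)
P1  (by R13: P24, P35)
P14  (by R17: P28)
P30  (by R8: P14, P35)
P26  (by R19: P30, P29)
P20  (by R24: P26)
P4  (by R15: P20, P1)

Yes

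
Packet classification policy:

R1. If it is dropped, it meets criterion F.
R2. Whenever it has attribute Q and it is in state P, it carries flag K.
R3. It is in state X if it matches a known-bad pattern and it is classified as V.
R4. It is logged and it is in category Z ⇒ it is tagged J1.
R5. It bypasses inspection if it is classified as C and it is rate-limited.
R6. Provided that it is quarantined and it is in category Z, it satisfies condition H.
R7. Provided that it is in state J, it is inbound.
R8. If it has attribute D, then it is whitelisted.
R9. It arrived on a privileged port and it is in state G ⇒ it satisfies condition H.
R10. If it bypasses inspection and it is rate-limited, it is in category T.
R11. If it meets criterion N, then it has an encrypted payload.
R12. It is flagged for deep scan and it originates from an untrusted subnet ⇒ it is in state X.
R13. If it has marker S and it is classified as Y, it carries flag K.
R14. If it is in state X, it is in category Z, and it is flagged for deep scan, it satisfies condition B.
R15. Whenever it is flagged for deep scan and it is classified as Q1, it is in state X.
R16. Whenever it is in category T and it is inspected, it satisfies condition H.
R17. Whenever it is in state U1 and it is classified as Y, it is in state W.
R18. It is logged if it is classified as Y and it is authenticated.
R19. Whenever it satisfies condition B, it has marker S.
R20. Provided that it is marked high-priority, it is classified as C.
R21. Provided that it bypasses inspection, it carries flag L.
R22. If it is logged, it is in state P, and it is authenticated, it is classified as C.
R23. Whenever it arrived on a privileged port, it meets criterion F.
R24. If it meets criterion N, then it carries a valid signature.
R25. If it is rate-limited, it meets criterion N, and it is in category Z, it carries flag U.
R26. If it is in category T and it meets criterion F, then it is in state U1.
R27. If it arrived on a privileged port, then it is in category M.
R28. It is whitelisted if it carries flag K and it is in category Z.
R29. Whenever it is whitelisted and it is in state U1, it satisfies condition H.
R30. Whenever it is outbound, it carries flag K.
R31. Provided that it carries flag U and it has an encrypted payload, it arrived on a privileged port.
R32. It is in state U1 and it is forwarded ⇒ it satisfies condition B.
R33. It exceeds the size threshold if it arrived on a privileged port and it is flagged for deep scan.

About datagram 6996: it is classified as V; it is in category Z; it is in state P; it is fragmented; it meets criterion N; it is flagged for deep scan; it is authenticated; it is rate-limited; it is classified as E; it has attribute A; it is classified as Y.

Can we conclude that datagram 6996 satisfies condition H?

No

Forward chaining from the given facts derives: has an encrypted payload, is logged, is classified as C, carries a valid signature, carries flag U, arrived on a privileged port, exceeds the size threshold, is tagged J1, bypasses inspection, is in category T, carries flag L, meets criterion F, is in state U1, is in category M, is in state W.
Rules concluding "it satisfies condition H": R6 needs "it is quarantined"; R9 needs "it is in state G"; R16 needs "it is inspected"; R29 needs "it is whitelisted" — none of these are established.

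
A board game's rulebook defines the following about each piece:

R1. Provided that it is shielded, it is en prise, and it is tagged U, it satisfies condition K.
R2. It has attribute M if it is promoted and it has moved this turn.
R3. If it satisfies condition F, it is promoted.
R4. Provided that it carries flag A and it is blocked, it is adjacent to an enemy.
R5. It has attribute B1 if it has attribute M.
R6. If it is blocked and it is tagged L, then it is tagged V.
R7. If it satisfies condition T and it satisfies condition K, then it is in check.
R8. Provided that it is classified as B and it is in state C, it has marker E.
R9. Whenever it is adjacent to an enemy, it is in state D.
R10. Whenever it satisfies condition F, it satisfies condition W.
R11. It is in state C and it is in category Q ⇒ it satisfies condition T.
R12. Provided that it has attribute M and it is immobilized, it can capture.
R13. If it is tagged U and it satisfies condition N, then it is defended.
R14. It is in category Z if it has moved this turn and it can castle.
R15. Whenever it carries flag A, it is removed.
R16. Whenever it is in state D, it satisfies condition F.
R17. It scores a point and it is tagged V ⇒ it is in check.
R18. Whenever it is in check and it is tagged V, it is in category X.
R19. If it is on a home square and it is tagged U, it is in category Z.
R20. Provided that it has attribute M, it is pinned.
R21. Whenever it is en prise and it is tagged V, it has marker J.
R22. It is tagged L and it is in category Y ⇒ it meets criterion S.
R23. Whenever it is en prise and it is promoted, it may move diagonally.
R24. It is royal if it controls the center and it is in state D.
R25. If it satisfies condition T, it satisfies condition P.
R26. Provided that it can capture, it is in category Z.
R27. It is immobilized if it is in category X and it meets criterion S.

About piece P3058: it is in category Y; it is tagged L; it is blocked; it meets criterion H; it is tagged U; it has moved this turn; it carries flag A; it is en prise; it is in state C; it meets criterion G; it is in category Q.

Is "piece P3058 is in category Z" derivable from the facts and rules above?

No

Forward chaining from the given facts derives: is adjacent to an enemy, is tagged V, is in state D, satisfies condition T, is removed, satisfies condition F, has marker J, meets criterion S, satisfies condition P, is promoted, satisfies condition W, may move diagonally, has attribute M, has attribute B1, is pinned.
Rules concluding "it is in category Z": R14 needs "it can castle"; R19 needs "it is on a home square"; R26 needs "it can capture" — none of these are established.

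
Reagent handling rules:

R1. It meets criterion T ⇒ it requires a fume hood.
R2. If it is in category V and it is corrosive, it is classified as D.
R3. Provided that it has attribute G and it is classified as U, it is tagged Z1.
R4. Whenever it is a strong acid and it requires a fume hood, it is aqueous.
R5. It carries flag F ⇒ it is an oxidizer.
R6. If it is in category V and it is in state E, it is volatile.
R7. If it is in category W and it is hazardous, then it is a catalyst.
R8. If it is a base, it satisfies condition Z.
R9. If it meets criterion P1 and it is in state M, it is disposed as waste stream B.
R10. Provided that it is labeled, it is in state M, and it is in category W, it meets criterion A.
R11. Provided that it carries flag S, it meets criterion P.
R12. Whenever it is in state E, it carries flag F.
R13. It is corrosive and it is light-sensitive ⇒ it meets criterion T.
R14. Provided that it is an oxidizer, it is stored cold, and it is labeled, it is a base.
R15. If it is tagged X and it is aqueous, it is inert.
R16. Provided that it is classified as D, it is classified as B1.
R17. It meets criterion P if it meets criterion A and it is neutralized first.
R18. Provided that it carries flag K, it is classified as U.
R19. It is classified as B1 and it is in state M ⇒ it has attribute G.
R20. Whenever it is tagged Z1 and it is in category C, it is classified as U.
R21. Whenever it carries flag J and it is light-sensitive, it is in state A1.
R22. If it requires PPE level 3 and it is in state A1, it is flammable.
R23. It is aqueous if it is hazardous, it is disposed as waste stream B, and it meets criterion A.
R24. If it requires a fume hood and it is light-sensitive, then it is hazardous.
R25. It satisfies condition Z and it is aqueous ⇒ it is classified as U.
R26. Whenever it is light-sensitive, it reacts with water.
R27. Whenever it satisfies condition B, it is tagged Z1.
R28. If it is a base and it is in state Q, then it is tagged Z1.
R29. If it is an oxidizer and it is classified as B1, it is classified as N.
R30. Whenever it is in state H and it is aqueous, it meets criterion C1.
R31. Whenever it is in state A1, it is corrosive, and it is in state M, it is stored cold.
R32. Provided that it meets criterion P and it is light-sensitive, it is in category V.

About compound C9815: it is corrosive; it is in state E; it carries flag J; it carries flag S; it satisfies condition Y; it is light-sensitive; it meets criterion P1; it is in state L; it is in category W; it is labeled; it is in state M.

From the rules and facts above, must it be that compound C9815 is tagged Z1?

Yes

By R9 (it meets criterion P1, it is in state M): it is disposed as waste stream B.
By R10 (it is labeled, it is in state M, it is in category W): it meets criterion A.
By R11 (it carries flag S): it meets criterion P.
By R12 (it is in state E): it carries flag F.
By R13 (it is corrosive, it is light-sensitive): it meets criterion T.
By R21 (it carries flag J, it is light-sensitive): it is in state A1.
By R31 (it is in state A1, it is corrosive, it is in state M): it is stored cold.
By R32 (it meets criterion P, it is light-sensitive): it is in category V.
By R1 (it meets criterion T): it requires a fume hood.
By R2 (it is in category V, it is corrosive): it is classified as D.
By R5 (it carries flag F): it is an oxidizer.
By R14 (it is an oxidizer, it is stored cold, it is labeled): it is a base.
By R16 (it is classified as D): it is classified as B1.
By R19 (it is classified as B1, it is in state M): it has attribute G.
By R24 (it requires a fume hood, it is light-sensitive): it is hazardous.
By R8 (it is a base): it satisfies condition Z.
By R23 (it is hazardous, it is disposed as waste stream B, it meets criterion A): it is aqueous.
By R25 (it satisfies condition Z, it is aqueous): it is classified as U.
By R3 (it has attribute G, it is classified as U): it is tagged Z1.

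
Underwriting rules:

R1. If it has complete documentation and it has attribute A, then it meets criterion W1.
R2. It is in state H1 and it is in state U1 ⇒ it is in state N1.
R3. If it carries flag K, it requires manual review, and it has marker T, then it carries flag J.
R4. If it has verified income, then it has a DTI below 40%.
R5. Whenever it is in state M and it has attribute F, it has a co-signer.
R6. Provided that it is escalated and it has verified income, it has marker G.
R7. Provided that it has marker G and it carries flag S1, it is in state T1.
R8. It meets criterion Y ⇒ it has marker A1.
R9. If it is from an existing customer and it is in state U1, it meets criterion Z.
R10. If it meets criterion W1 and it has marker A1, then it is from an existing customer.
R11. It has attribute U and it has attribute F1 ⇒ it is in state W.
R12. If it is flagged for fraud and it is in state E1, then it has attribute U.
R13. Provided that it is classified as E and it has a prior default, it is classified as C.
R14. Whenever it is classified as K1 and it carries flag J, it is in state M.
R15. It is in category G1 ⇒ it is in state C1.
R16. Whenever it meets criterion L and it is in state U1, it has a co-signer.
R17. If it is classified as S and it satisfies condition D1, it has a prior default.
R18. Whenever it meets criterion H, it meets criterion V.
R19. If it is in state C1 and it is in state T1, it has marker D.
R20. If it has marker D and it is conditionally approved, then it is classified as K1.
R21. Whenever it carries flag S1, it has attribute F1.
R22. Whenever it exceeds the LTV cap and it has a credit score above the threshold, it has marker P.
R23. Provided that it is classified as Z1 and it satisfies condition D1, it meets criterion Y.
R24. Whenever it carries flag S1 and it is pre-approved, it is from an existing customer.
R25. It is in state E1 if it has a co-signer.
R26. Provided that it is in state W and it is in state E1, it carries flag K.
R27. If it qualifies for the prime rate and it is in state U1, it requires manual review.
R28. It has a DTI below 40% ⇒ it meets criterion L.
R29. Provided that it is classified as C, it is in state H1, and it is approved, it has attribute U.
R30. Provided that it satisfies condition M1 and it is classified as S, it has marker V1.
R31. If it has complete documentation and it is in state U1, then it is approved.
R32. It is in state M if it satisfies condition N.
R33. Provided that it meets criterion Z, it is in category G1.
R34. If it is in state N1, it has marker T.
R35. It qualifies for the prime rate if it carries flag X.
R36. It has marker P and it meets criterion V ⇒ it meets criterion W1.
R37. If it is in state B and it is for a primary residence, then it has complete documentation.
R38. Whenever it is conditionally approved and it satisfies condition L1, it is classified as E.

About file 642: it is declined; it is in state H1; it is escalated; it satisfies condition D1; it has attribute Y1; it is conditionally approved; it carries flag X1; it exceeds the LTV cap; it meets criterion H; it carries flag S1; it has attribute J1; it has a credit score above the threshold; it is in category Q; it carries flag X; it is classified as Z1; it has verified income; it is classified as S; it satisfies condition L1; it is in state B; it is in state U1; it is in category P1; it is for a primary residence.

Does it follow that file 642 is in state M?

Yes

By R2 (it is in state H1, it is in state U1): it is in state N1.
By R4 (it has verified income): it has a DTI below 40%.
By R6 (it is escalated, it has verified income): it has marker G.
By R7 (it has marker G, it carries flag S1): it is in state T1.
By R17 (it is classified as S, it satisfies condition D1): it has a prior default.
By R18 (it meets criterion H): it meets criterion V.
By R21 (it carries flag S1): it has attribute F1.
By R22 (it exceeds the LTV cap, it has a credit score above the threshold): it has marker P.
By R23 (it is classified as Z1, it satisfies condition D1): it meets criterion Y.
By R28 (it has a DTI below 40%): it meets criterion L.
By R34 (it is in state N1): it has marker T.
By R35 (it carries flag X): it qualifies for the prime rate.
By R36 (it has marker P, it meets criterion V): it meets criterion W1.
By R37 (it is in state B, it is for a primary residence): it has complete documentation.
By R38 (it is conditionally approved, it satisfies condition L1): it is classified as E.
By R8 (it meets criterion Y): it has marker A1.
By R10 (it meets criterion W1, it has marker A1): it is from an existing customer.
By R13 (it is classified as E, it has a prior default): it is classified as C.
By R16 (it meets criterion L, it is in state U1): it has a co-signer.
By R25 (it has a co-signer): it is in state E1.
By R27 (it qualifies for the prime rate, it is in state U1): it requires manual review.
By R31 (it has complete documentation, it is in state U1): it is approved.
By R9 (it is from an existing customer, it is in state U1): it meets criterion Z.
By R29 (it is classified as C, it is in state H1, it is approved): it has attribute U.
By R33 (it meets criterion Z): it is in category G1.
By R11 (it has attribute U, it has attribute F1): it is in state W.
By R15 (it is in category G1): it is in state C1.
By R19 (it is in state C1, it is in state T1): it has marker D.
By R20 (it has marker D, it is conditionally approved): it is classified as K1.
By R26 (it is in state W, it is in state E1): it carries flag K.
By R3 (it carries flag K, it requires manual review, it has marker T): it carries flag J.
By R14 (it is classified as K1, it carries flag J): it is in state M.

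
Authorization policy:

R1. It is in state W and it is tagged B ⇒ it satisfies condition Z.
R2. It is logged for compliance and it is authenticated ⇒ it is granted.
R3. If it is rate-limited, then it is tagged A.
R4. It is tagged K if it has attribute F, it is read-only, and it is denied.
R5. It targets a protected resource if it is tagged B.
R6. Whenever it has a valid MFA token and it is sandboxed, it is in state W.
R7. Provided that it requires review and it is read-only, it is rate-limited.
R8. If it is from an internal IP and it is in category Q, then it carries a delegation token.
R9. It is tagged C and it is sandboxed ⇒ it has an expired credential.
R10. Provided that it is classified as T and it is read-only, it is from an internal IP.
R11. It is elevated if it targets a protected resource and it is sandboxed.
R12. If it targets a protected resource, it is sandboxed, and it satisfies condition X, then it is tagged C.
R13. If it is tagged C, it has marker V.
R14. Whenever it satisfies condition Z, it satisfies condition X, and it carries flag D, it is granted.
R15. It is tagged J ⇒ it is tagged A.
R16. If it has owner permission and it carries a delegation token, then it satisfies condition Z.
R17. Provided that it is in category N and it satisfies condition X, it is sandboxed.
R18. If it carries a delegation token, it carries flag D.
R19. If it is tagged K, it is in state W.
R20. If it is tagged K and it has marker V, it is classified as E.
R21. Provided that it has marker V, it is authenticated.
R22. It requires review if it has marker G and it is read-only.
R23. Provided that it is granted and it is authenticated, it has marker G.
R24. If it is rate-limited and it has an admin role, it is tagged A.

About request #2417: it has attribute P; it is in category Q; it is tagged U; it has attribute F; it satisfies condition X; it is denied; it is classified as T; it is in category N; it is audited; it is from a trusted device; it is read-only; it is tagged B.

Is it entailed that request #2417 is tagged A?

Yes

By R4 (it has attribute F, it is read-only, it is denied): it is tagged K.
By R5 (it is tagged B): it targets a protected resource.
By R10 (it is classified as T, it is read-only): it is from an internal IP.
By R17 (it is in category N, it satisfies condition X): it is sandboxed.
By R19 (it is tagged K): it is in state W.
By R1 (it is in state W, it is tagged B): it satisfies condition Z.
By R8 (it is from an internal IP, it is in category Q): it carries a delegation token.
By R12 (it targets a protected resource, it is sandboxed, it satisfies condition X): it is tagged C.
By R13 (it is tagged C): it has marker V.
By R18 (it carries a delegation token): it carries flag D.
By R21 (it has marker V): it is authenticated.
By R14 (it satisfies condition Z, it satisfies condition X, it carries flag D): it is granted.
By R23 (it is granted, it is authenticated): it has marker G.
By R22 (it has marker G, it is read-only): it requires review.
By R7 (it requires review, it is read-only): it is rate-limited.
By R3 (it is rate-limited): it is tagged A.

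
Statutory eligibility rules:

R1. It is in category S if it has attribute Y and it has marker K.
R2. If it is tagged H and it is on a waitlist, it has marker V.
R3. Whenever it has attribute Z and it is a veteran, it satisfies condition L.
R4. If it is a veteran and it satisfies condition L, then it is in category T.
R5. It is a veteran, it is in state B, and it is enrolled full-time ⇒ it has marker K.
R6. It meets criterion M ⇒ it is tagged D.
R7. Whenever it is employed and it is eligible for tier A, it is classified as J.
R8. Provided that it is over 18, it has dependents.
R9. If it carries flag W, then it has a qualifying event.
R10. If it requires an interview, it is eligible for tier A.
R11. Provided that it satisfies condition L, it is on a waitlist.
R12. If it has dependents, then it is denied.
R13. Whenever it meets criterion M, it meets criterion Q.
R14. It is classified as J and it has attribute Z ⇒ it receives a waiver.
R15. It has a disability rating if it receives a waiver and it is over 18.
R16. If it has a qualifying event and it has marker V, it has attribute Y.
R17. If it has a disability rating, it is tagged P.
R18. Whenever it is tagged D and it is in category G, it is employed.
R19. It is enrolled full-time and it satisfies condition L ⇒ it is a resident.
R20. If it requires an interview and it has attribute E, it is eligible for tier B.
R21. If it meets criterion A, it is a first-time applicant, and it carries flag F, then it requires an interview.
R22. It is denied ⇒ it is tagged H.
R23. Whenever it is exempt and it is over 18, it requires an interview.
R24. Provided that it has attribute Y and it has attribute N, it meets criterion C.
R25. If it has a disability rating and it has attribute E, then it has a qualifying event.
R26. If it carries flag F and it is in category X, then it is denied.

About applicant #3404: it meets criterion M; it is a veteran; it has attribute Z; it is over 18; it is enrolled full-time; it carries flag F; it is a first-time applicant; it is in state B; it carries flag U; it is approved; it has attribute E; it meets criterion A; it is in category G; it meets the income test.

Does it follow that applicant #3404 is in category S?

Yes

By R3 (it has attribute Z, it is a veteran): it satisfies condition L.
By R5 (it is a veteran, it is in state B, it is enrolled full-time): it has marker K.
By R6 (it meets criterion M): it is tagged D.
By R8 (it is over 18): it has dependents.
By R11 (it satisfies condition L): it is on a waitlist.
By R12 (it has dependents): it is denied.
By R18 (it is tagged D, it is in category G): it is employed.
By R21 (it meets criterion A, it is a first-time applicant, it carries flag F): it requires an interview.
By R22 (it is denied): it is tagged H.
By R2 (it is tagged H, it is on a waitlist): it has marker V.
By R10 (it requires an interview): it is eligible for tier A.
By R7 (it is employed, it is eligible for tier A): it is classified as J.
By R14 (it is classified as J, it has attribute Z): it receives a waiver.
By R15 (it receives a waiver, it is over 18): it has a disability rating.
By R25 (it has a disability rating, it has attribute E): it has a qualifying event.
By R16 (it has a qualifying event, it has marker V): it has attribute Y.
By R1 (it has attribute Y, it has marker K): it is in category S.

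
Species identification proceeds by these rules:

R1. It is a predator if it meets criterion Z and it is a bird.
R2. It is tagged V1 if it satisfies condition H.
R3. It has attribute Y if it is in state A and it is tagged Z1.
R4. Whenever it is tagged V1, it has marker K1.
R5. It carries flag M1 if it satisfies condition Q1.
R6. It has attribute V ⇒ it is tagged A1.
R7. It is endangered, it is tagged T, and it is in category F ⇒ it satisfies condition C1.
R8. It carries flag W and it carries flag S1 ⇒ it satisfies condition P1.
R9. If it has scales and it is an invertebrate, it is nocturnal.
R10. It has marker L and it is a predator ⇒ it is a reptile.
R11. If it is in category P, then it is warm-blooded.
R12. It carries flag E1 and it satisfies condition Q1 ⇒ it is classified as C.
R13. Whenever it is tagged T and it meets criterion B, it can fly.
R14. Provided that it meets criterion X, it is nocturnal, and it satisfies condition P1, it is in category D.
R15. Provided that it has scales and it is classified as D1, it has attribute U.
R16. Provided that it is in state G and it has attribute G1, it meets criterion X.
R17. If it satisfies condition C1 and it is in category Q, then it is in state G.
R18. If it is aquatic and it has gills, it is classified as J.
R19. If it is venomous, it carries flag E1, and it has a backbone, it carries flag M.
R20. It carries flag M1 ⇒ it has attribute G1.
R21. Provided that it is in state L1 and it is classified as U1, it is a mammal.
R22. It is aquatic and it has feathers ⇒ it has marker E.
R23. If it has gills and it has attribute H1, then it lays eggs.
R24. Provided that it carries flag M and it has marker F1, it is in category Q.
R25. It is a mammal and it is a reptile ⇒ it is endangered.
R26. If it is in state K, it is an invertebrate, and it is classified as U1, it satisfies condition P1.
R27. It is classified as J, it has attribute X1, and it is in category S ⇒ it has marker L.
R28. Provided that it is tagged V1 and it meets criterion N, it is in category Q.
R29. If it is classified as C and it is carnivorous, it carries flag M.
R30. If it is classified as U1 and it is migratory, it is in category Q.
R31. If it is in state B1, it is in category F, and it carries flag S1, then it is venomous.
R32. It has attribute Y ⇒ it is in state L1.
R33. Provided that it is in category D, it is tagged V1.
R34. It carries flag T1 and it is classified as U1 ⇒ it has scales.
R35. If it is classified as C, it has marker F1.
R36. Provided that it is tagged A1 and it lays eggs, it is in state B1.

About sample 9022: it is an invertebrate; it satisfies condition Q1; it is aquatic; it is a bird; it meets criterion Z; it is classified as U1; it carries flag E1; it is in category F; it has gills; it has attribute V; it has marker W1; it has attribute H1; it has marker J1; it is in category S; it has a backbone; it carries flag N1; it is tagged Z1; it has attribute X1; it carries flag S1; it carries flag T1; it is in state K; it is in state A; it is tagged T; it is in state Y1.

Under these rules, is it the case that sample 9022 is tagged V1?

By R1 (it meets criterion Z, it is a bird): it is a predator.
By R3 (it is in state A, it is tagged Z1): it has attribute Y.
By R5 (it satisfies condition Q1): it carries flag M1.
By R6 (it has attribute V): it is tagged A1.
By R12 (it carries flag E1, it satisfies condition Q1): it is classified as C.
By R18 (it is aquatic, it has gills): it is classified as J.
By R20 (it carries flag M1): it has attribute G1.
By R23 (it has gills, it has attribute H1): it lays eggs.
By R26 (it is in state K, it is an invertebrate, it is classified as U1): it satisfies condition P1.
By R27 (it is classified as J, it has attribute X1, it is in category S): it has marker L.
By R32 (it has attribute Y): it is in state L1.
By R34 (it carries flag T1, it is classified as U1): it has scales.
By R35 (it is classified as C): it has marker F1.
By R36 (it is tagged A1, it lays eggs): it is in state B1.
By R9 (it has scales, it is an invertebrate): it is nocturnal.
By R10 (it has marker L, it is a predator): it is a reptile.
By R21 (it is in state L1, it is classified as U1): it is a mammal.
By R25 (it is a mammal, it is a reptile): it is endangered.
By R31 (it is in state B1, it is in category F, it carries flag S1): it is venomous.
By R7 (it is endangered, it is tagged T, it is in category F): it satisfies condition C1.
By R19 (it is venomous, it carries flag E1, it has a backbone): it carries flag M.
By R24 (it carries flag M, it has marker F1): it is in category Q.
By R17 (it satisfies condition C1, it is in category Q): it is in state G.
By R16 (it is in state G, it has attribute G1): it meets criterion X.
By R14 (it meets criterion X, it is nocturnal, it satisfies condition P1): it is in category D.
By R33 (it is in category D): it is tagged V1.

Yes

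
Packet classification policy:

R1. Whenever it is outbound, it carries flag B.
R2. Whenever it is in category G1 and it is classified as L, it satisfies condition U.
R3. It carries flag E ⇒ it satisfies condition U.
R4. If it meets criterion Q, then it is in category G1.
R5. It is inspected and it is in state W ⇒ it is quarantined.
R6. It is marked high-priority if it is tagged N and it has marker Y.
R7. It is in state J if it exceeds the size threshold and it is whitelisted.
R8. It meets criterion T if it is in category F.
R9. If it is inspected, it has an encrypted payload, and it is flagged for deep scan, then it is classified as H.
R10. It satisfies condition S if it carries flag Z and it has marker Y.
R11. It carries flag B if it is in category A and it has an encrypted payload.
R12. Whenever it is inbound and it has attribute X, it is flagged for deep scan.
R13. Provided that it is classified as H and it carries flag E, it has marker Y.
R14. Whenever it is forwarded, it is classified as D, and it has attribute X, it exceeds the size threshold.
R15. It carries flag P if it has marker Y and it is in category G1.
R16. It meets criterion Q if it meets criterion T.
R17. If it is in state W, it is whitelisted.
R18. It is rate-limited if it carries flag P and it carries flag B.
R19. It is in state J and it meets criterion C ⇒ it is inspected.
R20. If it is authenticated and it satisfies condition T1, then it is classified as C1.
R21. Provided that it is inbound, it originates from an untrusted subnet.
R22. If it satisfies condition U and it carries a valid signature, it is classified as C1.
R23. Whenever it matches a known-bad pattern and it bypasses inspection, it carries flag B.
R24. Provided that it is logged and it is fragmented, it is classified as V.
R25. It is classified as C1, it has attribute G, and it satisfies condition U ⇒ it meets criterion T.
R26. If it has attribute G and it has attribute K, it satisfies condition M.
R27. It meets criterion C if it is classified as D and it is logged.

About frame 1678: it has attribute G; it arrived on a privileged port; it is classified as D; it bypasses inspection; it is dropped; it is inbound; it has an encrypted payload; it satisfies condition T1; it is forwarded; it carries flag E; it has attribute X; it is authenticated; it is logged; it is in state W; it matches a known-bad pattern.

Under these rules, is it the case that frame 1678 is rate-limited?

Yes

By R3 (it carries flag E): it satisfies condition U.
By R12 (it is inbound, it has attribute X): it is flagged for deep scan.
By R14 (it is forwarded, it is classified as D, it has attribute X): it exceeds the size threshold.
By R17 (it is in state W): it is whitelisted.
By R20 (it is authenticated, it satisfies condition T1): it is classified as C1.
By R23 (it matches a known-bad pattern, it bypasses inspection): it carries flag B.
By R25 (it is classified as C1, it has attribute G, it satisfies condition U): it meets criterion T.
By R27 (it is classified as D, it is logged): it meets criterion C.
By R7 (it exceeds the size threshold, it is whitelisted): it is in state J.
By R16 (it meets criterion T): it meets criterion Q.
By R19 (it is in state J, it meets criterion C): it is inspected.
By R4 (it meets criterion Q): it is in category G1.
By R9 (it is inspected, it has an encrypted payload, it is flagged for deep scan): it is classified as H.
By R13 (it is classified as H, it carries flag E): it has marker Y.
By R15 (it has marker Y, it is in category G1): it carries flag P.
By R18 (it carries flag P, it carries flag B): it is rate-limited.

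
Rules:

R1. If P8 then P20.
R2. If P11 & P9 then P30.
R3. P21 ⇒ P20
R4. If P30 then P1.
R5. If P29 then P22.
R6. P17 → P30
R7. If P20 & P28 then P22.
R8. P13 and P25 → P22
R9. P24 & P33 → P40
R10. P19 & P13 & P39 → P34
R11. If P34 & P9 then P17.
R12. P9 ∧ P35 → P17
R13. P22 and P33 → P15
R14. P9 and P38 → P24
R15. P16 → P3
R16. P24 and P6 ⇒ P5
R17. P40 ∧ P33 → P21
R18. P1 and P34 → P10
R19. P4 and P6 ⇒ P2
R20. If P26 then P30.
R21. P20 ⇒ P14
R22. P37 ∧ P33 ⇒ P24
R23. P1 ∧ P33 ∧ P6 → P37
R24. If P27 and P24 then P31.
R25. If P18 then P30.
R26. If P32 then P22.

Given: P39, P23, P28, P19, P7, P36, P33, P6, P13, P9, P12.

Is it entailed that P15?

Yes

P34  (by R10: P19, P13, P39)
P17  (by R11: P34, P9)
P30  (by R6: P17)
P1  (by R4: P30)
P37  (by R23: P1, P33, P6)
P24  (by R22: P37, P33)
P40  (by R9: P24, P33)
P21  (by R17: P40, P33)
P20  (by R3: P21)
P22  (by R7: P20, P28)
P15  (by R13: P22, P33)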